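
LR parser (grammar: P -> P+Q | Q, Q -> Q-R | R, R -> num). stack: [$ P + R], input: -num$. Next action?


'R' (not preceded by Q-) is the handle for Q -> R
Action: reduce (Q -> R)


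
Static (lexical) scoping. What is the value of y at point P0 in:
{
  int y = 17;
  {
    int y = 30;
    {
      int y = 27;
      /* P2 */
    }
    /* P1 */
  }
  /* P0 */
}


y declared in the same block as P0
y = 17


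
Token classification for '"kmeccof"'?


Pattern: double-quoted sequence
Type: STRING_LITERAL


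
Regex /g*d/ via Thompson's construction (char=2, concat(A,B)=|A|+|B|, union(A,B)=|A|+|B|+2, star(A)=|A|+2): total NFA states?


Syntax tree has 2 char leaf(s), 0 union(s), 1 star(s)
chars contribute 2×2 = 4; each union adds +2; each star adds +2
Total: 4 + 0 + 2 = 6 states


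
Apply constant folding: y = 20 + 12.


20 + 12 = 32 at compile time
Optimized: y = 32


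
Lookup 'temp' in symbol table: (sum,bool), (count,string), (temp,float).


Lookup 'temp' → type float


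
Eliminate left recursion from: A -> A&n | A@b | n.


Left-recursive alternatives: A&n, A@b; non-recursive: n
Introduce A': A -> nA', A' -> &nA' | @bA' | ε


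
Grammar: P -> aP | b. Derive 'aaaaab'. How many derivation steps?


Derivation: P => aP => aaP => aaaP => aaaaP => aaaaaP => aaaaab
Steps: 6


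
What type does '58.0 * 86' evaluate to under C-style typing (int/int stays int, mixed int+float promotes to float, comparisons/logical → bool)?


Operand types: float * int
Rule: mixed int/float promotes to float; int/int stays int
Result type: float


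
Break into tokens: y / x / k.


Scan left to right, longest-match per lexeme
Tokens: ID(y), OP(/), ID(x), OP(/), ID(k)


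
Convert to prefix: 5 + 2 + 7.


left-to-right (same/higher precedence on left): tree is (+ (+ 5 2) 7)
Prefix: + + 5 2 7


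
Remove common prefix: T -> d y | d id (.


Common prefix: 'd'
Factored: T -> d T', T' -> y | id (


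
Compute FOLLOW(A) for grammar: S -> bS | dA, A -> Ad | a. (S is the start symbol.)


$ ∈ FOLLOW(S). For each A -> αBβ: add FIRST(β)\{ε} to FOLLOW(B); if β nullable, add FOLLOW(A).
FOLLOW(A) = {$, d}


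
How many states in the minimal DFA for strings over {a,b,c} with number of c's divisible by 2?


Track (count of c) mod 2: states 0..1, accept at 0
Minimal DFA: 2 states


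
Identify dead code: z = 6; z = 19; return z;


first assignment to z is overwritten before any read
Dead: 'z = 6'


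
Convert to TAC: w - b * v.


Break into single-operator statements:
t1 = b * v
t2 = w - t1


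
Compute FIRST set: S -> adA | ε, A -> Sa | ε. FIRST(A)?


Per alternative of A: FIRST(Sa) = {a}; FIRST(ε) = {ε}
FIRST(A) = {a, ε}


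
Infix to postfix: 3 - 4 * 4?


* has higher precedence, evaluate 4*4 first
Postfix: 3 4 4 * -


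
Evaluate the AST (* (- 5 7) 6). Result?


Evaluate inner: (- 5 7) = -2
Evaluate root: (* -2 6) = -12
Result: -12


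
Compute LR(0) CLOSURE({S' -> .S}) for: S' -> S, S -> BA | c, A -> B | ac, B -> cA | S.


Start: S' -> .S
For each item with dot before a nonterminal B, add B -> .γ for every B-production
Closure: [S' -> .S, S -> .BA, S -> .c, B -> .cA, B -> .S]


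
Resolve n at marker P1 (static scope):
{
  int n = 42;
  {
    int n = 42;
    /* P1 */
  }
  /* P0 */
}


n declared in the same block as P1
n = 42


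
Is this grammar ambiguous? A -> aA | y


right-linear, alternatives start with distinct terminals 'a' vs 'y': unique leftmost derivation
Unambiguous


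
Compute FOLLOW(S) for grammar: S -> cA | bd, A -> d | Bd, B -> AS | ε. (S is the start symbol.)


$ ∈ FOLLOW(S). For each A -> αBβ: add FIRST(β)\{ε} to FOLLOW(B); if β nullable, add FOLLOW(A).
FOLLOW(S) = {$, d}


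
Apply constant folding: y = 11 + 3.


11 + 3 = 14 at compile time
Optimized: y = 14


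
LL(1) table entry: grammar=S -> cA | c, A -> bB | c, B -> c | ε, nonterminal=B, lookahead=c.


For [B, c]: 'c' ∈ FIRST(c)
Entry: B -> c


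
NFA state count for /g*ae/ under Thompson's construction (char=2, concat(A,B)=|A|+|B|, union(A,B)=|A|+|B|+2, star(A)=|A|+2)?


Syntax tree has 3 char leaf(s), 0 union(s), 1 star(s)
chars contribute 3×2 = 6; each union adds +2; each star adds +2
Total: 6 + 0 + 2 = 8 states


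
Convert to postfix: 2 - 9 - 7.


Left to right (same or higher precedence on left)
Postfix: 2 9 - 7 -


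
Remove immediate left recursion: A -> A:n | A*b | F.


Left-recursive alternatives: A:n, A*b; non-recursive: F
Introduce A': A -> FA', A' -> :nA' | *bA' | ε


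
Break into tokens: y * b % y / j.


Scan left to right, longest-match per lexeme
Tokens: ID(y), OP(*), ID(b), OP(%), ID(y), OP(/), ID(j)


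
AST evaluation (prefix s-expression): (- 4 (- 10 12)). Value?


Evaluate inner: (- 10 12) = -2
Evaluate root: (- 4 -2) = 6
Result: 6


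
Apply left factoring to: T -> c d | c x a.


Common prefix: 'c'
Factored: T -> c T', T' -> d | x a


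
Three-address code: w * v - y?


Break into single-operator statements:
t1 = w * v
t2 = t1 - y


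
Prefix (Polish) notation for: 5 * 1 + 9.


left-to-right (same/higher precedence on left): tree is (+ (* 5 1) 9)
Prefix: + * 5 1 9


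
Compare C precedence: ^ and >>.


'>>' is shift (level 8); '^' is bitwise XOR (level 4)
Higher level binds tighter
'>>' has higher precedence than '^'


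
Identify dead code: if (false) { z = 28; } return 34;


condition is constant false, so the whole block is unreachable
Dead: 'if (false) { z = 28; }'


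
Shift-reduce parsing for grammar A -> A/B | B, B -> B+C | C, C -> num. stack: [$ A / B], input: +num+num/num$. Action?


'+' can extend B; shift to build B -> B+C
Action: shift


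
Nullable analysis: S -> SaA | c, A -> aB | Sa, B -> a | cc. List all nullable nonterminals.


A nonterminal is nullable iff some alternative derives ε (directly, or every symbol in it is nullable)
Nullable: {}


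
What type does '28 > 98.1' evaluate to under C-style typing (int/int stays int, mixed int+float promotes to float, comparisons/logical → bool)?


Operand types: int > float
Rule: comparison yields bool
Result type: bool


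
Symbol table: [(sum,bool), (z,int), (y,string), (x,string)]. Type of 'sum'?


Lookup 'sum' → type bool


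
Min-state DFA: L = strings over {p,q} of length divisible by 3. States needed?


Track length mod 3: states 0..2, accept at 0
Minimal DFA: 3 states


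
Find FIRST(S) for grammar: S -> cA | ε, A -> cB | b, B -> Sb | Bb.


Per alternative of S: FIRST(cA) = {c}; FIRST(ε) = {ε}
FIRST(S) = {c, ε}


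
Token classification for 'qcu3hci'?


Pattern: letter/underscore followed by alphanumerics, not a keyword
Type: IDENTIFIER


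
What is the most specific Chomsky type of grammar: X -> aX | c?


Right-linear: every RHS is a terminal or a terminal followed by one nonterminal
Classification: Type 3 (Regular)


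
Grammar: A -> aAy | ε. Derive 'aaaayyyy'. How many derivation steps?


Derivation: A => aAy => aaAyy => aaaAyyy => aaaaAyyyy => aaaayyyy
Steps: 5


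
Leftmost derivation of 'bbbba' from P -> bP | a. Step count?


Derivation: P => bP => bbP => bbbP => bbbbP => bbbba
Steps: 5


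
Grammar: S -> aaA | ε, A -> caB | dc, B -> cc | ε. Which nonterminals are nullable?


A nonterminal is nullable iff some alternative derives ε (directly, or every symbol in it is nullable)
Nullable: {B, S}


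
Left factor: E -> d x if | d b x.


Common prefix: 'd'
Factored: E -> d E', E' -> x if | b x


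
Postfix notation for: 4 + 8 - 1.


Left to right (same or higher precedence on left)
Postfix: 4 8 + 1 -


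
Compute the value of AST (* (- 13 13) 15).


Evaluate inner: (- 13 13) = 0
Evaluate root: (* 0 15) = 0
Result: 0


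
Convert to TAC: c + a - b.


Break into single-operator statements:
t1 = c + a
t2 = t1 - b


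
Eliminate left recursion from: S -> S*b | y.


Left-recursive alternatives: S*b; non-recursive: y
Introduce S': S -> yS', S' -> *bS' | ε


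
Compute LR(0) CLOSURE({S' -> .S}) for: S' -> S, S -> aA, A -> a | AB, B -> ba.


Start: S' -> .S
For each item with dot before a nonterminal B, add B -> .γ for every B-production
Closure: [S' -> .S, S -> .aA]


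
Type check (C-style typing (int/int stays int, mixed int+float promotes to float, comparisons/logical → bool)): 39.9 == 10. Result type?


Operand types: float == int
Rule: comparison yields bool
Result type: bool


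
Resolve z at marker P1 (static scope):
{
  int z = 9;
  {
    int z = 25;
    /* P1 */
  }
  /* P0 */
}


z declared in the same block as P1
z = 25


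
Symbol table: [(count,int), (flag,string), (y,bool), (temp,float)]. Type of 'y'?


Lookup 'y' → type bool


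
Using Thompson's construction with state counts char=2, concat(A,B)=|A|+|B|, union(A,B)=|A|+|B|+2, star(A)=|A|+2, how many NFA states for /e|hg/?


Syntax tree has 3 char leaf(s), 1 union(s), 0 star(s)
chars contribute 3×2 = 6; each union adds +2; each star adds +2
Total: 6 + 2 + 0 = 8 states


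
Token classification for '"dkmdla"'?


Pattern: double-quoted sequence
Type: STRING_LITERAL


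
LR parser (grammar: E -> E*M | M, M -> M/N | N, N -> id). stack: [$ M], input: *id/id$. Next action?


lookahead ∉ {/} so M won't extend; reduce E -> M
Action: reduce (E -> M)


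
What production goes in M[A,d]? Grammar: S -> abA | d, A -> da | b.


For [A, d]: 'd' ∈ FIRST(da)
Entry: A -> da


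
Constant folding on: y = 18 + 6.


18 + 6 = 24 at compile time
Optimized: y = 24


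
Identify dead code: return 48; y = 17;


statement follows a return and is unreachable
Dead: 'y = 17'


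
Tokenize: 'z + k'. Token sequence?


Scan left to right, longest-match per lexeme
Tokens: ID(z), OP(+), ID(k)


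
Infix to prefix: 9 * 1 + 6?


left-to-right (same/higher precedence on left): tree is (+ (* 9 1) 6)
Prefix: + * 9 1 6


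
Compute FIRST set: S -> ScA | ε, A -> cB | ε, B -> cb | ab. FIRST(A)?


Per alternative of A: FIRST(cB) = {c}; FIRST(ε) = {ε}
FIRST(A) = {c, ε}


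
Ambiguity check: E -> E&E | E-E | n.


'n&n-n' has two parse trees (no precedence encoded between & and -)
Ambiguous


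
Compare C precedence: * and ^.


'*' is multiplicative (level 10); '^' is bitwise XOR (level 4)
Higher level binds tighter
'*' has higher precedence than '^'


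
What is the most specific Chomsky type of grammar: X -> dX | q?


Right-linear: every RHS is a terminal or a terminal followed by one nonterminal
Classification: Type 3 (Regular)


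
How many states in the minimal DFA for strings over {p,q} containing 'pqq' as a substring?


KMP-style automaton: 3 progress states + 1 absorbing accept = 4
Minimal DFA: 4 states


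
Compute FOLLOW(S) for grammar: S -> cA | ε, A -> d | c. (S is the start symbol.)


$ ∈ FOLLOW(S). For each A -> αBβ: add FIRST(β)\{ε} to FOLLOW(B); if β nullable, add FOLLOW(A).
FOLLOW(S) = {$}


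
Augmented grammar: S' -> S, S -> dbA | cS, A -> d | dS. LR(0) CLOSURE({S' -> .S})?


Start: S' -> .S
For each item with dot before a nonterminal B, add B -> .γ for every B-production
Closure: [S' -> .S, S -> .dbA, S -> .cS]


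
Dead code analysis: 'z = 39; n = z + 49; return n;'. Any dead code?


z is read by n's definition; n is returned
No dead code


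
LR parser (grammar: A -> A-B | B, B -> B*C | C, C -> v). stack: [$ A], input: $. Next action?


start symbol A on stack, input exhausted
Action: accept


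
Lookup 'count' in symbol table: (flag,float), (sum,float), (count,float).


Lookup 'count' → type float


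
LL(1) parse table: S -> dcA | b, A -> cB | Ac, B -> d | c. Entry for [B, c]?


For [B, c]: 'c' ∈ FIRST(c)
Entry: B -> c


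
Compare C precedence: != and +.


'+' is additive (level 9); '!=' is equality (level 6)
Higher level binds tighter
'+' has higher precedence than '!='


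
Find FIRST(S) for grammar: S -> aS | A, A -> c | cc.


Per alternative of S: FIRST(aS) = {a}; FIRST(A) = {c}
FIRST(S) = {a, c}


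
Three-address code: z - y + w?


Break into single-operator statements:
t1 = z - y
t2 = t1 + w


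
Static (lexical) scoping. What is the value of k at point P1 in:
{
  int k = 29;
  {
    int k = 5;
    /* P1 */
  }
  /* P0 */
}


k declared in the same block as P1
k = 5


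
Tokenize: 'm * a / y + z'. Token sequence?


Scan left to right, longest-match per lexeme
Tokens: ID(m), OP(*), ID(a), OP(/), ID(y), OP(+), ID(z)


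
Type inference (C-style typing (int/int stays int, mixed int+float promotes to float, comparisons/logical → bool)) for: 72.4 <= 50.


Operand types: float <= int
Rule: comparison yields bool
Result type: bool


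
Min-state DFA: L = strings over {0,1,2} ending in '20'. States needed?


Track the longest suffix of input matching a prefix of '20': 3 classes (prefixes of length 0..2)
Minimal DFA: 3 states


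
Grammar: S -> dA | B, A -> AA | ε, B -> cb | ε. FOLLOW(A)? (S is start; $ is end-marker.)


$ ∈ FOLLOW(S). For each A -> αBβ: add FIRST(β)\{ε} to FOLLOW(B); if β nullable, add FOLLOW(A).
FOLLOW(A) = {$}


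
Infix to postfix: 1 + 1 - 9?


Left to right (same or higher precedence on left)
Postfix: 1 1 + 9 -


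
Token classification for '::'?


Pattern: operator symbol
Type: OPERATOR


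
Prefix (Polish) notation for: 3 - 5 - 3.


left-to-right (same/higher precedence on left): tree is (- (- 3 5) 3)
Prefix: - - 3 5 3


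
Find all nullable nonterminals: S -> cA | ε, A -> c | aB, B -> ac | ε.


A nonterminal is nullable iff some alternative derives ε (directly, or every symbol in it is nullable)
Nullable: {B, S}


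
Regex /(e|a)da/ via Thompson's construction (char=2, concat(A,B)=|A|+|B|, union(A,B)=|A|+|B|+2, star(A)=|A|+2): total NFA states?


Syntax tree has 4 char leaf(s), 1 union(s), 0 star(s)
chars contribute 4×2 = 8; each union adds +2; each star adds +2
Total: 8 + 2 + 0 = 10 states


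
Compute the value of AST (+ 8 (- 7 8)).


Evaluate inner: (- 7 8) = -1
Evaluate root: (+ 8 -1) = 7
Result: 7


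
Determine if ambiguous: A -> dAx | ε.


balanced d^n…x^n: each string has a unique parse
Unambiguous


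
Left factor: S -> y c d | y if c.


Common prefix: 'y'
Factored: S -> y S', S' -> c d | if c


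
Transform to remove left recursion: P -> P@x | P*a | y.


Left-recursive alternatives: P@x, P*a; non-recursive: y
Introduce P': P -> yP', P' -> @xP' | *aP' | ε


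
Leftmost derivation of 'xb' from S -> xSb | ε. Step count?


Derivation: S => xSb => xb
Steps: 2


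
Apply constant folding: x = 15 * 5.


15 * 5 = 75 at compile time
Optimized: x = 75


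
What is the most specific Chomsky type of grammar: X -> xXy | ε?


Single nonterminal LHS, but x^n y^n is not regular
Classification: Type 2 (Context-Free)


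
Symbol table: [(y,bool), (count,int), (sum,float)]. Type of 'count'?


Lookup 'count' → type int


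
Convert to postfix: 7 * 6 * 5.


Left to right (same or higher precedence on left)
Postfix: 7 6 * 5 *


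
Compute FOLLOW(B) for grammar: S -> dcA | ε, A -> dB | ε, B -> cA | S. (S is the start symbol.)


$ ∈ FOLLOW(S). For each A -> αBβ: add FIRST(β)\{ε} to FOLLOW(B); if β nullable, add FOLLOW(A).
FOLLOW(B) = {$}


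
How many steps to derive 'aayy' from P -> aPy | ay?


Derivation: P => aPy => aayy
Steps: 2


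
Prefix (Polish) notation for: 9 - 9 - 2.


left-to-right (same/higher precedence on left): tree is (- (- 9 9) 2)
Prefix: - - 9 9 2


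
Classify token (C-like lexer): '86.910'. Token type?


Pattern: digits with a decimal point
Type: FLOAT_LITERAL


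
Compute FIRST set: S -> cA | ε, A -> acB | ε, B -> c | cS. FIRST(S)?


Per alternative of S: FIRST(cA) = {c}; FIRST(ε) = {ε}
FIRST(S) = {c, ε}


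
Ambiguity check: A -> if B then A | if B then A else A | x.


dangling else: 'if B then if B then x else x' parses two ways
Ambiguous


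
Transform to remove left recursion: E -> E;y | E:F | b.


Left-recursive alternatives: E;y, E:F; non-recursive: b
Introduce E': E -> bE', E' -> ;yE' | :FE' | ε


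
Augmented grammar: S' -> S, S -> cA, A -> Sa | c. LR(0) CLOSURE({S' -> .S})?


Start: S' -> .S
For each item with dot before a nonterminal B, add B -> .γ for every B-production
Closure: [S' -> .S, S -> .cA]


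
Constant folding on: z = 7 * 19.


7 * 19 = 133 at compile time
Optimized: z = 133


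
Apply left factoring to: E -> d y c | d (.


Common prefix: 'd'
Factored: E -> d E', E' -> y c | (


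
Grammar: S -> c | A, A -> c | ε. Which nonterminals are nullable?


A nonterminal is nullable iff some alternative derives ε (directly, or every symbol in it is nullable)
Nullable: {A, S}


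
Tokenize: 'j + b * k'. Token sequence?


Scan left to right, longest-match per lexeme
Tokens: ID(j), OP(+), ID(b), OP(*), ID(k)


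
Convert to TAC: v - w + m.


Break into single-operator statements:
t1 = v - w
t2 = t1 + m


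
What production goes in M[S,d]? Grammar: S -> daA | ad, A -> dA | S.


For [S, d]: 'd' ∈ FIRST(daA)
Entry: S -> daA


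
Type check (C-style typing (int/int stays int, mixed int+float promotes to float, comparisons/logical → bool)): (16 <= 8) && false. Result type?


Operand types: bool && bool
Rule: logical operators take bool operands and yield bool
Result type: bool


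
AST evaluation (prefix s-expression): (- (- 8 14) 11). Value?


Evaluate inner: (- 8 14) = -6
Evaluate root: (- -6 11) = -17
Result: -17


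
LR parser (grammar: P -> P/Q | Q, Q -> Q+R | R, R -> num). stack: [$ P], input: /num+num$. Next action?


shift '/' to continue P -> P/Q
Action: shift


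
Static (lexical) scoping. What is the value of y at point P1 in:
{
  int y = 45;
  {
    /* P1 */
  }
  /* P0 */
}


P1's block does not declare y; resolves to the enclosing declaration at depth 0
y = 45


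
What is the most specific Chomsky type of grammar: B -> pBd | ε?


Single nonterminal LHS, but p^n d^n is not regular
Classification: Type 2 (Context-Free)


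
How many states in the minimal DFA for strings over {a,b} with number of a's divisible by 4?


Track (count of a) mod 4: states 0..3, accept at 0
Minimal DFA: 4 states


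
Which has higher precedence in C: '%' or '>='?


'%' is multiplicative (level 10); '>=' is relational (level 7)
Higher level binds tighter
'%' has higher precedence than '>='


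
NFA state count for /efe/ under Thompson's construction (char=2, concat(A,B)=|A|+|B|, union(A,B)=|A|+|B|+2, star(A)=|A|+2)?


Syntax tree has 3 char leaf(s), 0 union(s), 0 star(s)
chars contribute 3×2 = 6; each union adds +2; each star adds +2
Total: 6 + 0 + 0 = 6 states


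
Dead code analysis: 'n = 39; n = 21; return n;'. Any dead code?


first assignment to n is overwritten before any read
Dead: 'n = 39'


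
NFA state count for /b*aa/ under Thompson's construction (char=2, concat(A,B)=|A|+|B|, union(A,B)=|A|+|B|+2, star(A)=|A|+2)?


Syntax tree has 3 char leaf(s), 0 union(s), 1 star(s)
chars contribute 3×2 = 6; each union adds +2; each star adds +2
Total: 6 + 0 + 2 = 8 states


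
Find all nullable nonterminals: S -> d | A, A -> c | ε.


A nonterminal is nullable iff some alternative derives ε (directly, or every symbol in it is nullable)
Nullable: {A, S}


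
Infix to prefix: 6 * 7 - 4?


left-to-right (same/higher precedence on left): tree is (- (* 6 7) 4)
Prefix: - * 6 7 4


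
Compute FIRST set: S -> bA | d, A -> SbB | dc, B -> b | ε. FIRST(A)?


Per alternative of A: FIRST(SbB) = {b, d}; FIRST(dc) = {d}
FIRST(A) = {b, d}


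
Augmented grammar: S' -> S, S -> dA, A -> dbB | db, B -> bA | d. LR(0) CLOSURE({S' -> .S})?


Start: S' -> .S
For each item with dot before a nonterminal B, add B -> .γ for every B-production
Closure: [S' -> .S, S -> .dA]


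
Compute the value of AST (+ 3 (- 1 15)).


Evaluate inner: (- 1 15) = -14
Evaluate root: (+ 3 -14) = -11
Result: -11


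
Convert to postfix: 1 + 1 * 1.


* has higher precedence, evaluate 1*1 first
Postfix: 1 1 1 * +


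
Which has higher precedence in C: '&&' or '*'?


'*' is multiplicative (level 10); '&&' is logical AND (level 2)
Higher level binds tighter
'*' has higher precedence than '&&'


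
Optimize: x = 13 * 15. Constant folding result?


13 * 15 = 195 at compile time
Optimized: x = 195


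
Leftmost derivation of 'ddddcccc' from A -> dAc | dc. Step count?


Derivation: A => dAc => ddAcc => dddAccc => ddddcccc
Steps: 4


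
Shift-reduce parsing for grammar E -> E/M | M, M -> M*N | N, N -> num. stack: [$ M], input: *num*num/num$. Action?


shift '*' to continue M -> M*N
Action: shift


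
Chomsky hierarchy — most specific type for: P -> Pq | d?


Left-linear: every RHS is a terminal or one nonterminal followed by a terminal
Classification: Type 3 (Regular)


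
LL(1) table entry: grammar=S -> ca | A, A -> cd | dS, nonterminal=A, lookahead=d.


For [A, d]: 'd' ∈ FIRST(dS)
Entry: A -> dS


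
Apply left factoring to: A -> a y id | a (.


Common prefix: 'a'
Factored: A -> a A', A' -> y id | (


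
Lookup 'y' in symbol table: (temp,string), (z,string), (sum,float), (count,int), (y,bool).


Lookup 'y' → type bool


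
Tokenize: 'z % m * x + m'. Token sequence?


Scan left to right, longest-match per lexeme
Tokens: ID(z), OP(%), ID(m), OP(*), ID(x), OP(+), ID(m)


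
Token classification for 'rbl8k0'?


Pattern: letter/underscore followed by alphanumerics, not a keyword
Type: IDENTIFIER


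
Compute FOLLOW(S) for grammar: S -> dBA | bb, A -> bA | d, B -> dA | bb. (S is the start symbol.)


$ ∈ FOLLOW(S). For each A -> αBβ: add FIRST(β)\{ε} to FOLLOW(B); if β nullable, add FOLLOW(A).
FOLLOW(S) = {$}


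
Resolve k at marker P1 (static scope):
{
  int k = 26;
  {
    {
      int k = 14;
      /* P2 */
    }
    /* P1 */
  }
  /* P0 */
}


P1's block does not declare k; resolves to the enclosing declaration at depth 0
k = 26


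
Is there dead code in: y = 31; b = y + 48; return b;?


y is read by b's definition; b is returned
No dead code


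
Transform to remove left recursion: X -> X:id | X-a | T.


Left-recursive alternatives: X:id, X-a; non-recursive: T
Introduce X': X -> TX', X' -> :idX' | -aX' | ε


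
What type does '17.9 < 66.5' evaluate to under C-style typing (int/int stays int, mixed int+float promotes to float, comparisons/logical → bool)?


Operand types: float < float
Rule: comparison yields bool
Result type: bool


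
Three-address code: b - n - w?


Break into single-operator statements:
t1 = b - n
t2 = t1 - w


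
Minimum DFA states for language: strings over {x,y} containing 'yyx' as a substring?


KMP-style automaton: 3 progress states + 1 absorbing accept = 4
Minimal DFA: 4 states


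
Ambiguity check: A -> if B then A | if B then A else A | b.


dangling else: 'if B then if B then b else b' parses two ways
Ambiguous


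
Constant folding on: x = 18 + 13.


18 + 13 = 31 at compile time
Optimized: x = 31


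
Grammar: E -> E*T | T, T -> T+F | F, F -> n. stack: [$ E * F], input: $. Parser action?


'F' (not preceded by T+) is the handle for T -> F
Action: reduce (T -> F)


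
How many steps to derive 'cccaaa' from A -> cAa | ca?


Derivation: A => cAa => ccAaa => cccaaa
Steps: 3


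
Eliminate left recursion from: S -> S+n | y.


Left-recursive alternatives: S+n; non-recursive: y
Introduce S': S -> yS', S' -> +nS' | ε


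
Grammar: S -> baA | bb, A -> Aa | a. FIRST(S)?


Per alternative of S: FIRST(baA) = {b}; FIRST(bb) = {b}
FIRST(S) = {b}


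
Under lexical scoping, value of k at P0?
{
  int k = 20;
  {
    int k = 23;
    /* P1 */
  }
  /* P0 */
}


k declared in the same block as P0
k = 20


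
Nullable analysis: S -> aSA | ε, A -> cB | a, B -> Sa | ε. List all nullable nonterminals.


A nonterminal is nullable iff some alternative derives ε (directly, or every symbol in it is nullable)
Nullable: {B, S}


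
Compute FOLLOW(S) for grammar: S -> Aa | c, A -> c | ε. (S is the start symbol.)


$ ∈ FOLLOW(S). For each A -> αBβ: add FIRST(β)\{ε} to FOLLOW(B); if β nullable, add FOLLOW(A).
FOLLOW(S) = {$}


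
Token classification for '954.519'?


Pattern: digits with a decimal point
Type: FLOAT_LITERAL


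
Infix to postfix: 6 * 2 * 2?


Left to right (same or higher precedence on left)
Postfix: 6 2 * 2 *


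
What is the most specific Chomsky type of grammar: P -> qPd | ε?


Single nonterminal LHS, but q^n d^n is not regular
Classification: Type 2 (Context-Free)


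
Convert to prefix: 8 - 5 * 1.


'*' binds tighter: tree is (- 8 (* 5 1))
Prefix: - 8 * 5 1


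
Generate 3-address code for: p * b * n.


Break into single-operator statements:
t1 = p * b
t2 = t1 * n


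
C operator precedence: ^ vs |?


'^' is bitwise XOR (level 4); '|' is bitwise OR (level 3)
Higher level binds tighter
'^' has higher precedence than '|'


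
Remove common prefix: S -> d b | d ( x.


Common prefix: 'd'
Factored: S -> d S', S' -> b | ( x


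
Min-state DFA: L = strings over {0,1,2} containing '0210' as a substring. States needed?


KMP-style automaton: 4 progress states + 1 absorbing accept = 5
Minimal DFA: 5 states


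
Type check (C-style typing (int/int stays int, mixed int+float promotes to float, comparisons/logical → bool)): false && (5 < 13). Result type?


Operand types: bool && bool
Rule: logical operators take bool operands and yield bool
Result type: bool


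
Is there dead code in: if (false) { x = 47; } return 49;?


condition is constant false, so the whole block is unreachable
Dead: 'if (false) { x = 47; }'


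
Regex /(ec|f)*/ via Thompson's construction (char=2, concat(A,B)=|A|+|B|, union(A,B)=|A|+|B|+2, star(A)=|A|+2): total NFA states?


Syntax tree has 3 char leaf(s), 1 union(s), 1 star(s)
chars contribute 3×2 = 6; each union adds +2; each star adds +2
Total: 6 + 2 + 2 = 10 states


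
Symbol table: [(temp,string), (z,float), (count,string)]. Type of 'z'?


Lookup 'z' → type float


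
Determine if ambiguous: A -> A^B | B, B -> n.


precedence layered via separate nonterminal B: deterministic
Unambiguous


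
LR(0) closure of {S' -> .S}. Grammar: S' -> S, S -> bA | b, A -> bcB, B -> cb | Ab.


Start: S' -> .S
For each item with dot before a nonterminal B, add B -> .γ for every B-production
Closure: [S' -> .S, S -> .bA, S -> .b]


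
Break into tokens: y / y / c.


Scan left to right, longest-match per lexeme
Tokens: ID(y), OP(/), ID(y), OP(/), ID(c)


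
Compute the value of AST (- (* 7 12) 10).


Evaluate inner: (* 7 12) = 84
Evaluate root: (- 84 10) = 74
Result: 74


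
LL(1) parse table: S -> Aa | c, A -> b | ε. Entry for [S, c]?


For [S, c]: 'c' ∈ FIRST(c)
Entry: S -> c


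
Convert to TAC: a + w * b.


Break into single-operator statements:
t1 = w * b
t2 = a + t1


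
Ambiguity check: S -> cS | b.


right-linear, alternatives start with distinct terminals 'c' vs 'b': unique leftmost derivation
Unambiguous


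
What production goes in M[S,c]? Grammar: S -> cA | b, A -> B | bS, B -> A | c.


For [S, c]: 'c' ∈ FIRST(cA)
Entry: S -> cA


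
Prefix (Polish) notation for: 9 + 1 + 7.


left-to-right (same/higher precedence on left): tree is (+ (+ 9 1) 7)
Prefix: + + 9 1 7


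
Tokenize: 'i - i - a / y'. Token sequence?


Scan left to right, longest-match per lexeme
Tokens: ID(i), OP(-), ID(i), OP(-), ID(a), OP(/), ID(y)


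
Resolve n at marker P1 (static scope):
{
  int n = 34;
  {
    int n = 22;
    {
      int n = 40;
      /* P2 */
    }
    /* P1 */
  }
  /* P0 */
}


n declared in the same block as P1
n = 22


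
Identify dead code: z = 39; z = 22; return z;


first assignment to z is overwritten before any read
Dead: 'z = 39'


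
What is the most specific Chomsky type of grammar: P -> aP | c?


Right-linear: every RHS is a terminal or a terminal followed by one nonterminal
Classification: Type 3 (Regular)


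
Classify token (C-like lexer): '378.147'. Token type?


Pattern: digits with a decimal point
Type: FLOAT_LITERAL


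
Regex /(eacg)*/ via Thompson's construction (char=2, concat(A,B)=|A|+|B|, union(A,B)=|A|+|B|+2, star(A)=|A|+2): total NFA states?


Syntax tree has 4 char leaf(s), 0 union(s), 1 star(s)
chars contribute 4×2 = 8; each union adds +2; each star adds +2
Total: 8 + 0 + 2 = 10 states


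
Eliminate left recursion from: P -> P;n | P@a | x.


Left-recursive alternatives: P;n, P@a; non-recursive: x
Introduce P': P -> xP', P' -> ;nP' | @aP' | ε


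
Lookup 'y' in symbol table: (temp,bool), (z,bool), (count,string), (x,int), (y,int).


Lookup 'y' → type int


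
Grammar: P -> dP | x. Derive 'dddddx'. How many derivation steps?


Derivation: P => dP => ddP => dddP => ddddP => dddddP => dddddx
Steps: 6


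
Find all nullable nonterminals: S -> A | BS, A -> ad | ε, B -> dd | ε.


A nonterminal is nullable iff some alternative derives ε (directly, or every symbol in it is nullable)
Nullable: {A, B, S}


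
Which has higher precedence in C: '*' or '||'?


'*' is multiplicative (level 10); '||' is logical OR (level 1)
Higher level binds tighter
'*' has higher precedence than '||'


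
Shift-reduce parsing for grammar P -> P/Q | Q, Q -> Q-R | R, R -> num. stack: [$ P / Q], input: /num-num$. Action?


handle 'P/Q' on top; lookahead ∈ FOLLOW(P) = {/, $}
Action: reduce (P -> P/Q)


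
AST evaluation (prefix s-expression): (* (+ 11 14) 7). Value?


Evaluate inner: (+ 11 14) = 25
Evaluate root: (* 25 7) = 175
Result: 175


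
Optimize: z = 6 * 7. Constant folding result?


6 * 7 = 42 at compile time
Optimized: z = 42


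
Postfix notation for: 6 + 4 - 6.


Left to right (same or higher precedence on left)
Postfix: 6 4 + 6 -


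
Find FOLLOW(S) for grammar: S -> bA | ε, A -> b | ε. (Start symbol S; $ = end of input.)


$ ∈ FOLLOW(S). For each A -> αBβ: add FIRST(β)\{ε} to FOLLOW(B); if β nullable, add FOLLOW(A).
FOLLOW(S) = {$}


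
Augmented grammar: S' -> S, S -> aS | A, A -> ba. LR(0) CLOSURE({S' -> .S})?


Start: S' -> .S
For each item with dot before a nonterminal B, add B -> .γ for every B-production
Closure: [S' -> .S, S -> .aS, S -> .A, A -> .ba]


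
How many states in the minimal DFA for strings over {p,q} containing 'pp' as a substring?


KMP-style automaton: 2 progress states + 1 absorbing accept = 3
Minimal DFA: 3 states


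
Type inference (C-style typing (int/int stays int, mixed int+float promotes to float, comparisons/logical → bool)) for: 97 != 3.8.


Operand types: int != float
Rule: comparison yields bool
Result type: bool


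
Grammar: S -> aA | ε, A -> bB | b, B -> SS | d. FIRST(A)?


Per alternative of A: FIRST(bB) = {b}; FIRST(b) = {b}
FIRST(A) = {b}


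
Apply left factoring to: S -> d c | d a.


Common prefix: 'd'
Factored: S -> d S', S' -> c | a


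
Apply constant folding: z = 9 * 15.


9 * 15 = 135 at compile time
Optimized: z = 135


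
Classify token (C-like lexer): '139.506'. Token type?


Pattern: digits with a decimal point
Type: FLOAT_LITERAL


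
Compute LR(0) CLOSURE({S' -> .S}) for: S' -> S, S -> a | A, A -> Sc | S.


Start: S' -> .S
For each item with dot before a nonterminal B, add B -> .γ for every B-production
Closure: [S' -> .S, S -> .a, S -> .A, A -> .Sc, A -> .S]


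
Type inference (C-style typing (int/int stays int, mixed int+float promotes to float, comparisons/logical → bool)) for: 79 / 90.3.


Operand types: int / float
Rule: mixed int/float promotes to float; int/int stays int
Result type: float


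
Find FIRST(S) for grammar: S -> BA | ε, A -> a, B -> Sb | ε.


Per alternative of S: FIRST(BA) = {a, b}; FIRST(ε) = {ε}
FIRST(S) = {a, b, ε}


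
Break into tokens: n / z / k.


Scan left to right, longest-match per lexeme
Tokens: ID(n), OP(/), ID(z), OP(/), ID(k)


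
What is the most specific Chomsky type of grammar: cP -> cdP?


LHS has context (more than one symbol) and |LHS| ≤ |RHS|
Classification: Type 1 (Context-Sensitive)


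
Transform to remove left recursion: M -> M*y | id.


Left-recursive alternatives: M*y; non-recursive: id
Introduce M': M -> idM', M' -> *yM' | ε


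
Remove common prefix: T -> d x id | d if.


Common prefix: 'd'
Factored: T -> d T', T' -> x id | if


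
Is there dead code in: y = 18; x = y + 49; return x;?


y is read by x's definition; x is returned
No dead code


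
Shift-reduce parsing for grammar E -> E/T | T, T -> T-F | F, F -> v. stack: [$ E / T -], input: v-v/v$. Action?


no handle; shift 'v'
Action: shift


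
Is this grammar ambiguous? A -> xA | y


right-linear, alternatives start with distinct terminals 'x' vs 'y': unique leftmost derivation
Unambiguous


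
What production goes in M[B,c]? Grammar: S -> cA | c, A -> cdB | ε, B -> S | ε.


For [B, c]: 'c' ∈ FIRST(S)
Entry: B -> S


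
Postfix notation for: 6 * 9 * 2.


Left to right (same or higher precedence on left)
Postfix: 6 9 * 2 *


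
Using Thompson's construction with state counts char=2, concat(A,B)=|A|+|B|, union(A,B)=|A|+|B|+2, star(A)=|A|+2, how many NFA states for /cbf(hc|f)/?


Syntax tree has 6 char leaf(s), 1 union(s), 0 star(s)
chars contribute 6×2 = 12; each union adds +2; each star adds +2
Total: 12 + 2 + 0 = 14 states


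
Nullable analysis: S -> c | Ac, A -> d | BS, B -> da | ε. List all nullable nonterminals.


A nonterminal is nullable iff some alternative derives ε (directly, or every symbol in it is nullable)
Nullable: {B}


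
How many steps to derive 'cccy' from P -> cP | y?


Derivation: P => cP => ccP => cccP => cccy
Steps: 4


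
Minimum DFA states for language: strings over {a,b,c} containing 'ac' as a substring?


KMP-style automaton: 2 progress states + 1 absorbing accept = 3
Minimal DFA: 3 states


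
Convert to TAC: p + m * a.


Break into single-operator statements:
t1 = m * a
t2 = p + t1


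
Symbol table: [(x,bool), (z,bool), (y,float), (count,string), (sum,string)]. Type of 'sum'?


Lookup 'sum' → type string


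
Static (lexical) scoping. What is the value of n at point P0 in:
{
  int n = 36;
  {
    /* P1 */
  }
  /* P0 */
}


n declared in the same block as P0
n = 36


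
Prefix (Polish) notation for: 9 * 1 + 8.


left-to-right (same/higher precedence on left): tree is (+ (* 9 1) 8)
Prefix: + * 9 1 8


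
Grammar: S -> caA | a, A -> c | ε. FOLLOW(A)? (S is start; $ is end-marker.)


$ ∈ FOLLOW(S). For each A -> αBβ: add FIRST(β)\{ε} to FOLLOW(B); if β nullable, add FOLLOW(A).
FOLLOW(A) = {$}


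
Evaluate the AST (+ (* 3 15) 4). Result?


Evaluate inner: (* 3 15) = 45
Evaluate root: (+ 45 4) = 49
Result: 49


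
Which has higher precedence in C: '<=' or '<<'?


'<<' is shift (level 8); '<=' is relational (level 7)
Higher level binds tighter
'<<' has higher precedence than '<='


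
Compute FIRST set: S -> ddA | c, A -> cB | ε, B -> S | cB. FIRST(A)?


Per alternative of A: FIRST(cB) = {c}; FIRST(ε) = {ε}
FIRST(A) = {c, ε}


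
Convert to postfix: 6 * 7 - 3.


Left to right (same or higher precedence on left)
Postfix: 6 7 * 3 -


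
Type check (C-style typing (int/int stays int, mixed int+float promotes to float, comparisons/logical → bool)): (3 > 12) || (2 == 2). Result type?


Operand types: bool || bool
Rule: logical operators take bool operands and yield bool
Result type: bool


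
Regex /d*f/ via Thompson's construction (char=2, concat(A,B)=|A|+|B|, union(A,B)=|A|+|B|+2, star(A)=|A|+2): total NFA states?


Syntax tree has 2 char leaf(s), 0 union(s), 1 star(s)
chars contribute 2×2 = 4; each union adds +2; each star adds +2
Total: 4 + 0 + 2 = 6 states


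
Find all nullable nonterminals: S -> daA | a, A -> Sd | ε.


A nonterminal is nullable iff some alternative derives ε (directly, or every symbol in it is nullable)
Nullable: {A}


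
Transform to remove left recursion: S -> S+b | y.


Left-recursive alternatives: S+b; non-recursive: y
Introduce S': S -> yS', S' -> +bS' | ε


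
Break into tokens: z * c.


Scan left to right, longest-match per lexeme
Tokens: ID(z), OP(*), ID(c)


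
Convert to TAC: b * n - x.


Break into single-operator statements:
t1 = b * n
t2 = t1 - x


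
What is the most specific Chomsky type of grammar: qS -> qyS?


LHS has context (more than one symbol) and |LHS| ≤ |RHS|
Classification: Type 1 (Context-Sensitive)


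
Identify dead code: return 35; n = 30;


statement follows a return and is unreachable
Dead: 'n = 30'


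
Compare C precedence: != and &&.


'!=' is equality (level 6); '&&' is logical AND (level 2)
Higher level binds tighter
'!=' has higher precedence than '&&'


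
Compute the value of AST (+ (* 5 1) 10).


Evaluate inner: (* 5 1) = 5
Evaluate root: (+ 5 10) = 15
Result: 15


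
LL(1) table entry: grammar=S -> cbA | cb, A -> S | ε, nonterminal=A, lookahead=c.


For [A, c]: 'c' ∈ FIRST(S)
Entry: A -> S


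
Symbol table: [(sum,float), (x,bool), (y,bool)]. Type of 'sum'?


Lookup 'sum' → type float


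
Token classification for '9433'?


Pattern: digits only
Type: INTEGER_LITERAL


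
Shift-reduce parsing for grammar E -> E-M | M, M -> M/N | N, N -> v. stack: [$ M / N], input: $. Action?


handle 'M/N' on top
Action: reduce (M -> M/N)


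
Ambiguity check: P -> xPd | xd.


balanced x^n…d^n: each string has a unique parse
Unambiguous


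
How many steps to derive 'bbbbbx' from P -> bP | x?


Derivation: P => bP => bbP => bbbP => bbbbP => bbbbbP => bbbbbx
Steps: 6


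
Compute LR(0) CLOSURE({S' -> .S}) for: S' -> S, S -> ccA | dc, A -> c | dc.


Start: S' -> .S
For each item with dot before a nonterminal B, add B -> .γ for every B-production
Closure: [S' -> .S, S -> .ccA, S -> .dc]


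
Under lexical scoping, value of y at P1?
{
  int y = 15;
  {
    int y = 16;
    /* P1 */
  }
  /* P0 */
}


y declared in the same block as P1
y = 16


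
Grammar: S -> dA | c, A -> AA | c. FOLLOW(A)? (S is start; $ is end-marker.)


$ ∈ FOLLOW(S). For each A -> αBβ: add FIRST(β)\{ε} to FOLLOW(B); if β nullable, add FOLLOW(A).
FOLLOW(A) = {$, c}


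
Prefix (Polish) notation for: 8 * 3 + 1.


left-to-right (same/higher precedence on left): tree is (+ (* 8 3) 1)
Prefix: + * 8 3 1


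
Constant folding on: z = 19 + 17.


19 + 17 = 36 at compile time
Optimized: z = 36


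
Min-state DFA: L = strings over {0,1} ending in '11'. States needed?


Track the longest suffix of input matching a prefix of '11': 3 classes (prefixes of length 0..2)
Minimal DFA: 3 states


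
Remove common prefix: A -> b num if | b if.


Common prefix: 'b'
Factored: A -> b A', A' -> num if | if


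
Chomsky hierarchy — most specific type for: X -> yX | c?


Right-linear: every RHS is a terminal or a terminal followed by one nonterminal
Classification: Type 3 (Regular)


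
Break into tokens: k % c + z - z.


Scan left to right, longest-match per lexeme
Tokens: ID(k), OP(%), ID(c), OP(+), ID(z), OP(-), ID(z)
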